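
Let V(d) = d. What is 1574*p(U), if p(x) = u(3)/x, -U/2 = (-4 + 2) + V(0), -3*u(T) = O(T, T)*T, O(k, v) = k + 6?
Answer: -7083/2 ≈ -3541.5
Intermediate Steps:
O(k, v) = 6 + k
u(T) = -T*(6 + T)/3 (u(T) = -(6 + T)*T/3 = -T*(6 + T)/3)
U = 4 (U = -2*((-4 + 2) + 0) = -2*(-2 + 0) = -2*(-2) = 4)
p(x) = -9/x (p(x) = (-⅓*3*(6 + 3))/x = (-⅓*3*9)/x = -9/x)
1574*p(U) = 1574*(-9/4) = -7083/2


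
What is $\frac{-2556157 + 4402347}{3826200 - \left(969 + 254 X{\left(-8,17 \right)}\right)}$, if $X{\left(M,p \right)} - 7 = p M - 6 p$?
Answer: $\frac{369238}{776781} \approx 0.47534$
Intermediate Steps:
$X{\left(M,p \right)} = 7 - 6 p + M p$ ($X{\left(M,p \right)} = 7 + \left(p M - 6 p\right) = 7 + \left(M p - 6 p\right) = 7 + \left(- 6 p + M p\right) = 7 - 6 p + M p$)
$\frac{-2556157 + 4402347}{3826200 - \left(969 + 254 X{\left(-8,17 \right)}\right)} = \frac{-2556157 + 4402347}{3826200 - \left(969 + 254 \left(7 - 102 - 136\right)\right)} = \frac{1846190}{3826200 - \left(969 + 254 \left(7 - 102 - 136\right)\right)} = \frac{1846190}{3826200 - -57705} = \frac{1846190}{3826200 + \left(58674 - 969\right)} = \frac{1846190}{3826200 + 57705} = \frac{1846190}{3883905} = 1846190 \cdot \frac{1}{3883905} = \frac{369238}{776781}$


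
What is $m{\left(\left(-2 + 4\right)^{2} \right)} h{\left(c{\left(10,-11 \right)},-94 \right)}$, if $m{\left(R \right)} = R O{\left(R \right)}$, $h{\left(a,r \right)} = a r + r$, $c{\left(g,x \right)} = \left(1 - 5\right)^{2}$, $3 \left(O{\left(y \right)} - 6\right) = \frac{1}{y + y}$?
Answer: $- \frac{115855}{3} \approx -38618.0$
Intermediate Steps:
$O{\left(y \right)} = 6 + \frac{1}{6 y}$ ($O{\left(y \right)} = 6 + \frac{1}{3 \left(y + y\right)} = 6 + \frac{1}{3 \cdot 2 y} = 6 + \frac{\frac{1}{2} \frac{1}{y}}{3} = 6 + \frac{1}{6 y}$)
$c{\left(g,x \right)} = 16$ ($c{\left(g,x \right)} = \left(-4\right)^{2} = 16$)
$h{\left(a,r \right)} = r + a r$
$m{\left(R \right)} = R \left(6 + \frac{1}{6 R}\right)$
$m{\left(\left(-2 + 4\right)^{2} \right)} h{\left(c{\left(10,-11 \right)},-94 \right)} = \left(\frac{1}{6} + 6 \left(-2 + 4\right)^{2}\right) \left(- 94 \left(1 + 16\right)\right) = \left(\frac{1}{6} + 6 \cdot 2^{2}\right) \left(\left(-94\right) 17\right) = \left(\frac{1}{6} + 6 \cdot 4\right) \left(-1598\right) = \left(\frac{1}{6} + 24\right) \left(-1598\right) = \frac{145}{6} \left(-1598\right) = - \frac{115855}{3}$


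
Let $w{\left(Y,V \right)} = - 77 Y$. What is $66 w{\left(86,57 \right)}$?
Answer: $-437052$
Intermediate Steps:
$w{\left(Y,V \right)} = - 77 Y$
$66 w{\left(86,57 \right)} = 66 \left(\left(-77\right) 86\right) = 66 \left(-6622\right) = -437052$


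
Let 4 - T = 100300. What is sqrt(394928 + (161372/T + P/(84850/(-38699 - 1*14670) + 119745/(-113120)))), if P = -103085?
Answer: sqrt(309913828259524000157503330743074)/26727050095998 ≈ 658.67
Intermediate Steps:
T = -100296 (T = 4 - 1*100300 = 4 - 100300 = -100296)
sqrt(394928 + (161372/T + P/(84850/(-38699 - 1*14670) + 119745/(-113120)))) = sqrt(394928 + (161372/(-100296) - 103085/(84850/(-38699 - 1*14670) + 119745/(-113120)))) = sqrt(394928 + (161372*(-1/100296) - 103085/(84850/(-38699 - 14670) + 119745*(-1/113120)))) = sqrt(394928 + (-40343/25074 - 103085/(84850/(-53369) - 23949/22624))) = sqrt(394928 + (-40343/25074 - 103085/(84850*(-1/53369) - 23949/22624))) = sqrt(394928 + (-40343/25074 - 103085/(-84850/53369 - 23949/22624))) = sqrt(394928 + (-40343/25074 - 103085/(-3197780581/1207420256))) = sqrt(394928 + (-40343/25074 - 103085*(-1207420256/3197780581))) = sqrt(394928 + (-40343/25074 + 124466917089760/3197780581)) = sqrt(394928 + 3120754471046662957/80181150287994) = sqrt(34786535791983557389/80181150287994) = sqrt(309913828259524000157503330743074)/26727050095998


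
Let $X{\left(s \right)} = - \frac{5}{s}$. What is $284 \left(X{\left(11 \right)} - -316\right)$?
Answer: $\frac{985764}{11} \approx 89615.0$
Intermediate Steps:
$284 \left(X{\left(11 \right)} - -316\right) = 284 \left(- \frac{5}{11} - -316\right) = 284 \left(\left(-5\right) \frac{1}{11} + 316\right) = 284 \left(- \frac{5}{11} + 316\right) = 284 \cdot \frac{3471}{11} = \frac{985764}{11}$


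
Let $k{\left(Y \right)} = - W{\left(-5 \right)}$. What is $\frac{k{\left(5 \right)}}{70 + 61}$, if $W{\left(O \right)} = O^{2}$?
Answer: $- \frac{25}{131} \approx -0.19084$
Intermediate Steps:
$k{\left(Y \right)} = -25$ ($k{\left(Y \right)} = - \left(-5\right)^{2} = \left(-1\right) 25 = -25$)
$\frac{k{\left(5 \right)}}{70 + 61} = - \frac{25}{70 + 61} = - \frac{25}{131}$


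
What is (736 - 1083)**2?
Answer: 120409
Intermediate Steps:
(736 - 1083)**2 = (-347)**2 = 120409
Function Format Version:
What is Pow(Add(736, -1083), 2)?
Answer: 120409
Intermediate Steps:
Pow(Add(736, -1083), 2) = Pow(-347, 2) = 120409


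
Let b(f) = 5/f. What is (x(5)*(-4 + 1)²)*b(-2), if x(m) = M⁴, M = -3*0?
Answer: 0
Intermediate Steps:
M = 0
x(m) = 0 (x(m) = 0⁴ = 0)
(x(5)*(-4 + 1)²)*b(-2) = (0*(-4 + 1)²)*(5/(-2)) = (0*(-3)²)*(5*(-½)) = (0*9)*(-5/2) = 0*(-5/2) = 0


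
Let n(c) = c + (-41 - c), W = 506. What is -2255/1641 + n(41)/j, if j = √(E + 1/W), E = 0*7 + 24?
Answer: -2255/1641 - 41*√6145370/12145 ≈ -9.7429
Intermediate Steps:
E = 24 (E = 0 + 24 = 24)
n(c) = -41
j = √6145370/506 (j = √(24 + 1/506) = √(12145/506) = √6145370/506 ≈ 4.8992)
-2255/1641 + n(41)/j = -2255/1641 - 41*√6145370/12145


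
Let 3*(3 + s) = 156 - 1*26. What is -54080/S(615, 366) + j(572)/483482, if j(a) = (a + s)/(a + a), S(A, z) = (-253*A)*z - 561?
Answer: 2722427605999/2863483268728368 ≈ 0.00095074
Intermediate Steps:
S(A, z) = -561 - 253*A*z (S(A, z) = -253*A*z - 561 = -561 - 253*A*z)
s = 121/3 (s = -3 + (156 - 1*26)/3 = -3 + (156 - 26)/3 = -3 + (1/3)*130 = -3 + 130/3 = 121/3 ≈ 40.333)
j(a) = (121/3 + a)/(2*a) (j(a) = (a + 121/3)/(a + a) = (121/3 + a)/((2*a)) = (121/3 + a)*(1/(2*a)) = (121/3 + a)/(2*a))
-54080/S(615, 366) + j(572)/483482 = -54080/(-561 - 253*615*366) + ((1/6)*(121 + 3*572)/572)/483482 = -54080/(-561 - 56947770) + ((1/6)*(1/572)*(121 + 1716))*(1/483482) = -54080/(-56948331) + ((1/6)*(1/572)*1837)*(1/483482) = -54080*(-1/56948331) + (167/312)*(1/483482) = 54080/56948331 + 167/150846384 = 2722427605999/2863483268728368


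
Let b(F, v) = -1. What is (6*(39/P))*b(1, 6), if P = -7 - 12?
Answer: 234/19 ≈ 12.316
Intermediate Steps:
P = -19
(6*(39/P))*b(1, 6) = (6*(39/(-19)))*(-1) = (6*(39*(-1/19)))*(-1) = (6*(-39/19))*(-1) = -234/19*(-1) = 234/19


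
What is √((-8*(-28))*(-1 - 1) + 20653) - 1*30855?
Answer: -30855 + 3*√2245 ≈ -30713.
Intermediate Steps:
√((-8*(-28))*(-1 - 1) + 20653) - 1*30855 = √(224*(-2) + 20653) - 30855 = √(-448 + 20653) - 30855 = √20205 - 30855 = 3*√2245 - 30855 = -30855 + 3*√2245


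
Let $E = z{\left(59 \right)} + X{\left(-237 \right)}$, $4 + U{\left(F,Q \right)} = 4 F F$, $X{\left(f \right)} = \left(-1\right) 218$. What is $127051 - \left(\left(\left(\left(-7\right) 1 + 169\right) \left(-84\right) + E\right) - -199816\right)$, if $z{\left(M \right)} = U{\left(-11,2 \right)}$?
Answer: $-59419$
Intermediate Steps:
$X{\left(f \right)} = -218$
$U{\left(F,Q \right)} = -4 + 4 F^{2}$ ($U{\left(F,Q \right)} = -4 + 4 F F = -4 + 4 F^{2}$)
$z{\left(M \right)} = 480$ ($z{\left(M \right)} = -4 + 4 \left(-11\right)^{2} = -4 + 4 \cdot 121 = -4 + 484 = 480$)
$E = 262$ ($E = 480 - 218 = 262$)
$127051 - \left(\left(\left(\left(-7\right) 1 + 169\right) \left(-84\right) + E\right) - -199816\right) = 127051 - \left(\left(\left(\left(-7\right) 1 + 169\right) \left(-84\right) + 262\right) - -199816\right) = 127051 - \left(\left(\left(-7 + 169\right) \left(-84\right) + 262\right) + 199816\right) = 127051 - \left(\left(162 \left(-84\right) + 262\right) + 199816\right) = 127051 - \left(\left(-13608 + 262\right) + 199816\right) = 127051 - \left(-13346 + 199816\right) = 127051 - 186470 = -59419$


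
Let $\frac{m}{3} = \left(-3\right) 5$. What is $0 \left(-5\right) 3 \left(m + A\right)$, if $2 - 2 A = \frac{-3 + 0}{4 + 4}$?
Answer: $0$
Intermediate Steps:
$m = -45$ ($m = 3 \left(\left(-3\right) 5\right) = 3 \left(-15\right) = -45$)
$A = \frac{19}{16}$ ($A = 1 - \frac{\left(-3 + 0\right) \frac{1}{4 + 4}}{2} = 1 - \frac{\left(-3\right) \frac{1}{8}}{2} = 1 - - \frac{3}{16} = 1 + \frac{3}{16} = \frac{19}{16} \approx 1.1875$)
$0 \left(-5\right) 3 \left(m + A\right) = 0 \left(-5\right) 3 \left(-45 + \frac{19}{16}\right) = 0 \cdot 3 \left(- \frac{701}{16}\right) = 0 \left(- \frac{701}{16}\right) = 0$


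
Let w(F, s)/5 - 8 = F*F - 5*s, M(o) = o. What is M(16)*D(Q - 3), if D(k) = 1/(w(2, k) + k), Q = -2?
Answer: 4/45 ≈ 0.088889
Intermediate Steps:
w(F, s) = 40 - 25*s + 5*F² (w(F, s) = 40 + 5*(F*F - 5*s) = 40 + 5*(F² - 5*s) = 40 + (-25*s + 5*F²) = 40 - 25*s + 5*F²)
D(k) = 1/(60 - 24*k) (D(k) = 1/((40 - 25*k + 5*2²) + k) = 1/((40 - 25*k + 5*4) + k) = 1/((40 - 25*k + 20) + k) = 1/((60 - 25*k) + k) = 1/(60 - 24*k))
M(16)*D(Q - 3) = 16*(1/(12*(5 - 2*(-2 - 3)))) = 16*(1/(12*(5 - 2*(-5)))) = 16*(1/(12*(5 + 10))) = 16*((1/12)/15) = 16*((1/12)*(1/15)) = 16*(1/180) = 4/45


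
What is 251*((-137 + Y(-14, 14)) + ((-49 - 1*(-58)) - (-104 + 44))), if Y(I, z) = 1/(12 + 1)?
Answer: -221633/13 ≈ -17049.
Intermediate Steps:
Y(I, z) = 1/13
251*((-137 + Y(-14, 14)) + ((-49 - 1*(-58)) - (-104 + 44))) = 251*((-137 + 1/13) + ((-49 - 1*(-58)) - (-104 + 44))) = 251*(-1780/13 + ((-49 + 58) - 1*(-60))) = 251*(-1780/13 + (9 + 60)) = 251*(-1780/13 + 69) = 251*(-883/13) = -221633/13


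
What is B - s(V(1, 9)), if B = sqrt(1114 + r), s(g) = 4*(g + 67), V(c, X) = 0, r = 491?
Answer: -268 + sqrt(1605) ≈ -227.94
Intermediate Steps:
s(g) = 268 + 4*g (s(g) = 4*(67 + g) = 268 + 4*g)
B = sqrt(1605) (B = sqrt(1114 + 491) = sqrt(1605) ≈ 40.062)
B - s(V(1, 9)) = sqrt(1605) - (268 + 4*0) = sqrt(1605) - (268 + 0) = sqrt(1605) - 1*268 = sqrt(1605) - 268 = -268 + sqrt(1605)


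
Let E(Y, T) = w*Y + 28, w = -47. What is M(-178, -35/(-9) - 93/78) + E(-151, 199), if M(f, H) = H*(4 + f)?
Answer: 259576/39 ≈ 6655.8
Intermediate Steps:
E(Y, T) = 28 - 47*Y (E(Y, T) = -47*Y + 28 = 28 - 47*Y)
M(-178, -35/(-9) - 93/78) + E(-151, 199) = (-35/(-9) - 93/78)*(4 - 178) + (28 - 47*(-151)) = (-35*(-⅑) - 93*1/78)*(-174) + (28 + 7097) = (35/9 - 31/26)*(-174) + 7125 = (631/234)*(-174) + 7125 = -18299/39 + 7125 = 259576/39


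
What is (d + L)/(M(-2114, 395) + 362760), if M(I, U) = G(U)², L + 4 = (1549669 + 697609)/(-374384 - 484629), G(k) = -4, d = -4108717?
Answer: -3529446999651/311629300088 ≈ -11.326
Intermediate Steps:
L = -5683330/859013 (L = -4 + (1549669 + 697609)/(-374384 - 484629) = -4 + 2247278/(-859013) = -4 + 2247278*(-1/859013) = -4 - 2247278/859013 = -5683330/859013 ≈ -6.6161)
M(I, U) = 16 (M(I, U) = (-4)² = 16)
(d + L)/(M(-2114, 395) + 362760) = (-4108717 - 5683330/859013)/(16 + 362760) = -3529446999651/859013/362776 = -3529446999651/859013*1/362776 = -3529446999651/311629300088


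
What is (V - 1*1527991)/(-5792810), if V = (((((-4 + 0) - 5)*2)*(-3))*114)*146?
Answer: 125843/1158562 ≈ 0.10862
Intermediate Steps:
V = 898776 (V = ((((-4 - 5)*2)*(-3))*114)*146 = ((-9*2*(-3))*114)*146 = (-18*(-3)*114)*146 = (54*114)*146 = 6156*146 = 898776)
(V - 1*1527991)/(-5792810) = (898776 - 1*1527991)/(-5792810) = (898776 - 1527991)*(-1/5792810) = -629215*(-1/5792810) = 125843/1158562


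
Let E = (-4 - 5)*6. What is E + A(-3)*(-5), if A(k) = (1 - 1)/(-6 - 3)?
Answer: -54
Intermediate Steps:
A(k) = 0 (A(k) = 0/(-9) = 0*(-⅑) = 0)
E = -54 (E = -9*6 = -54)
E + A(-3)*(-5) = -54 + 0*(-5) = -54 + 0 = -54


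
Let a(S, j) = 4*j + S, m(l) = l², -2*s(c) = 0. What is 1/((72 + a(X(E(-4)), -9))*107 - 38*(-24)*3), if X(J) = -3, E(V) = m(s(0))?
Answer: 1/6267 ≈ 0.00015957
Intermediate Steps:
s(c) = 0 (s(c) = -½*0 = 0)
E(V) = 0 (E(V) = 0² = 0)
a(S, j) = S + 4*j
1/((72 + a(X(E(-4)), -9))*107 - 38*(-24)*3) = 1/((72 + (-3 + 4*(-9)))*107 - 38*(-24)*3) = 1/((72 + (-3 - 36))*107 + 912*3) = 1/((72 - 39)*107 + 2736) = 1/(33*107 + 2736) = 1/(3531 + 2736) = 1/6267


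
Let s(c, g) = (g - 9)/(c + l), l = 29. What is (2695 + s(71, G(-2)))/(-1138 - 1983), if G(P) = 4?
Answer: -53899/62420 ≈ -0.86349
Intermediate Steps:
s(c, g) = (-9 + g)/(29 + c) (s(c, g) = (g - 9)/(c + 29) = (-9 + g)/(29 + c))
(2695 + s(71, G(-2)))/(-1138 - 1983) = (2695 + (-9 + 4)/(29 + 71))/(-1138 - 1983) = (2695 - 5/100)/(-3121) = (2695 + (1/100)*(-5))*(-1/3121) = (2695 - 1/20)*(-1/3121) = (53899/20)*(-1/3121) = -53899/62420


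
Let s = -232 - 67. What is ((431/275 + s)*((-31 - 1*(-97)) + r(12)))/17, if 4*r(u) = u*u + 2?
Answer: -1676777/935 ≈ -1793.3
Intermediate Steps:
r(u) = ½ + u²/4 (r(u) = (u*u + 2)/4 = (u² + 2)/4 = (2 + u²)/4 = ½ + u²/4)
s = -299
((431/275 + s)*((-31 - 1*(-97)) + r(12)))/17 = ((431/275 - 299)*((-31 - 1*(-97)) + (½ + (¼)*12²)))/17 = ((431*(1/275) - 299)*((-31 + 97) + (½ + (¼)*144)))*(1/17) = ((431/275 - 299)*(66 + (½ + 36)))*(1/17) = -81794*(66 + 73/2)/275*(1/17) = -81794/275*205/2*(1/17) = -1676777/55*1/17 = -1676777/935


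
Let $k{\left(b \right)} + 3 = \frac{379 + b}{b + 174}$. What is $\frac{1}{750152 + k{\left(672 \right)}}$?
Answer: $\frac{846}{634627105} \approx 1.3331 \cdot 10^{-6}$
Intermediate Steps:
$k{\left(b \right)} = -3 + \frac{379 + b}{174 + b}$ ($k{\left(b \right)} = -3 + \frac{379 + b}{b + 174} = -3 + \frac{379 + b}{174 + b}$)
$\frac{1}{750152 + k{\left(672 \right)}} = \frac{1}{750152 + \frac{-143 - 1344}{174 + 672}} = \frac{1}{750152 + \frac{-143 - 1344}{846}} = \frac{1}{750152 + \frac{1}{846} \left(-1487\right)} = \frac{1}{750152 - \frac{1487}{846}} = \frac{1}{\frac{634627105}{846}} = \frac{846}{634627105}$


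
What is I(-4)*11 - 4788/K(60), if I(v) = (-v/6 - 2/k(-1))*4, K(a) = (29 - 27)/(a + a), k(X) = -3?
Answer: -861664/3 ≈ -2.8722e+5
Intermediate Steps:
K(a) = 1/a (K(a) = 2/((2*a)) = 2*(1/(2*a)) = 1/a)
I(v) = 8/3 - 2*v/3 (I(v) = (-v/6 - 2/(-3))*4 = (-v*(⅙) - 2*(-⅓))*4 = (-v/6 + ⅔)*4 = (⅔ - v/6)*4 = 8/3 - 2*v/3)
I(-4)*11 - 4788/K(60) = (8/3 - ⅔*(-4))*11 - 4788/(1/60) = (8/3 + 8/3)*11 - 4788/1/60 = (16/3)*11 - 4788*60 = 176/3 - 287280 = -861664/3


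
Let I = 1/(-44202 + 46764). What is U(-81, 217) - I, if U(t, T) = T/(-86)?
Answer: -139010/55083 ≈ -2.5236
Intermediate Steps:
I = 1/2562 ≈ 0.00039032
U(t, T) = -T/86 (U(t, T) = T*(-1/86) = -T/86)
U(-81, 217) - I = -1/86*217 - 1*1/2562 = -217/86 - 1/2562 = -139010/55083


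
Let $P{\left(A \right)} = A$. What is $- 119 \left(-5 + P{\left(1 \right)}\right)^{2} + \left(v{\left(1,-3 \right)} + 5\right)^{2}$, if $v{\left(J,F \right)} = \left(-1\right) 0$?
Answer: $-1879$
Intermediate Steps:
$v{\left(J,F \right)} = 0$
$- 119 \left(-5 + P{\left(1 \right)}\right)^{2} + \left(v{\left(1,-3 \right)} + 5\right)^{2} = - 119 \left(-5 + 1\right)^{2} + \left(0 + 5\right)^{2} = - 119 \left(-4\right)^{2} + 5^{2} = \left(-119\right) 16 + 25 = -1904 + 25 = -1879$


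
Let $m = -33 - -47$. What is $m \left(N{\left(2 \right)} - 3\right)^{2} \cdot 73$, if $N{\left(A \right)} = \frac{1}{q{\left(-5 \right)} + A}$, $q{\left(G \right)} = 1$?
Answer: $\frac{65408}{9} \approx 7267.6$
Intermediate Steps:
$m = 14$ ($m = -33 + 47 = 14$)
$N{\left(A \right)} = \frac{1}{1 + A}$
$m \left(N{\left(2 \right)} - 3\right)^{2} \cdot 73 = 14 \left(\frac{1}{1 + 2} - 3\right)^{2} \cdot 73 = 14 \left(\frac{1}{3} - 3\right)^{2} \cdot 73 = 14 \left(- \frac{8}{3}\right)^{2} \cdot 73 = 14 \cdot \frac{64}{9} \cdot 73 = \frac{896}{9} \cdot 73 = \frac{65408}{9}$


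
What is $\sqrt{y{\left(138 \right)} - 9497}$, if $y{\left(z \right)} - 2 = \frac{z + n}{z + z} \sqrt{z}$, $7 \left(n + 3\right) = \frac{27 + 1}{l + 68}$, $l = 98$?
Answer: $\frac{\sqrt{-1245688131420 + 64182489 \sqrt{138}}}{11454} \approx 97.413 i$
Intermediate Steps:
$n = - \frac{247}{83}$ ($n = -3 + \frac{\left(27 + 1\right) \frac{1}{98 + 68}}{7} = -3 + \frac{28 \cdot \frac{1}{166}}{7} = -3 + \frac{1}{7} \cdot \frac{14}{83} = -3 + \frac{2}{83} = - \frac{247}{83} \approx -2.9759$)
$y{\left(z \right)} = 2 + \frac{- \frac{247}{83} + z}{2 \sqrt{z}}$ ($y{\left(z \right)} = 2 + \frac{z - \frac{247}{83}}{z + z} \sqrt{z} = 2 + \frac{- \frac{247}{83} + z}{2 z} \sqrt{z} = 2 + \frac{- \frac{247}{83} + z}{2 \sqrt{z}}$)
$\sqrt{y{\left(138 \right)} - 9497} = \sqrt{\left(2 + \frac{\sqrt{138}}{2} - \frac{247}{166 \sqrt{138}}\right) - 9497} = \sqrt{\left(2 + \frac{\sqrt{138}}{2} - \frac{247 \frac{\sqrt{138}}{138}}{166}\right) - 9497} = \sqrt{\left(2 + \frac{\sqrt{138}}{2} - \frac{247 \sqrt{138}}{22908}\right) - 9497} = \sqrt{\left(2 + \frac{11207 \sqrt{138}}{22908}\right) - 9497} = \sqrt{-9495 + \frac{11207 \sqrt{138}}{22908}}$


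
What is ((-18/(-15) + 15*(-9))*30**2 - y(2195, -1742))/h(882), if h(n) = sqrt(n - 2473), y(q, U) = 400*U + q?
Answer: -574185*I*sqrt(1591)/1591 ≈ -14395.0*I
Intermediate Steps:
y(q, U) = q + 400*U
h(n) = sqrt(-2473 + n)
((-18/(-15) + 15*(-9))*30**2 - y(2195, -1742))/h(882) = ((-18/(-15) + 15*(-9))*30**2 - (2195 + 400*(-1742)))/(sqrt(-2473 + 882)) = ((-18*(-1/15) - 135)*900 - (2195 - 696800))/(sqrt(-1591)) = ((6/5 - 135)*900 - 1*(-694605))/((I*sqrt(1591))) = (-669/5*900 + 694605)*(-I*sqrt(1591)/1591) = (-120420 + 694605)*(-I*sqrt(1591)/1591) = 574185*(-I*sqrt(1591)/1591) = -574185*I*sqrt(1591)/1591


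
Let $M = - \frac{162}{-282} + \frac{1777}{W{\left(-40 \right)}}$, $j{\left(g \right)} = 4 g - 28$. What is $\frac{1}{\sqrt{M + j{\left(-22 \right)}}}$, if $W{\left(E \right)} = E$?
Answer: $- \frac{2 i \sqrt{15693770}}{100173} \approx - 0.079094 i$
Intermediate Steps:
$j{\left(g \right)} = -28 + 4 g$
$M = - \frac{82439}{1880}$ ($M = - \frac{162}{-282} + \frac{1777}{-40} = \left(-162\right) \left(- \frac{1}{282}\right) + 1777 \left(- \frac{1}{40}\right) = \frac{27}{47} - \frac{1777}{40} = - \frac{82439}{1880} \approx -43.851$)
$\frac{1}{\sqrt{M + j{\left(-22 \right)}}} = \frac{1}{\sqrt{- \frac{82439}{1880} + \left(-28 + 4 \left(-22\right)\right)}} = \frac{1}{\sqrt{- \frac{82439}{1880} - 116}} = \frac{1}{\sqrt{- \frac{300519}{1880}}} = \frac{1}{\frac{3}{940} i \sqrt{15693770}} = - \frac{2 i \sqrt{15693770}}{100173}$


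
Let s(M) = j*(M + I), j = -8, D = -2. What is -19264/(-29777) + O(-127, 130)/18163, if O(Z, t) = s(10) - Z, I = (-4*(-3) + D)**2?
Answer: 327469951/540839651 ≈ 0.60548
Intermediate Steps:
I = 100 (I = (-4*(-3) - 2)**2 = (12 - 2)**2 = 10**2 = 100)
s(M) = -800 - 8*M (s(M) = -8*(M + 100) = -8*(100 + M) = -800 - 8*M)
O(Z, t) = -880 - Z (O(Z, t) = (-800 - 8*10) - Z = (-800 - 80) - Z = -880 - Z)
-19264/(-29777) + O(-127, 130)/18163 = -19264/(-29777) + (-880 - 1*(-127))/18163 = -19264*(-1/29777) + (-880 + 127)*(1/18163) = 19264/29777 - 753*1/18163 = 19264/29777 - 753/18163 = 327469951/540839651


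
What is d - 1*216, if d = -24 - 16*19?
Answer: -544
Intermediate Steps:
d = -328 (d = -24 - 304 = -328)
d - 1*216 = -328 - 1*216 = -328 - 216 = -544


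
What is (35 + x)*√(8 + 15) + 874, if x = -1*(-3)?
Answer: 874 + 38*√23 ≈ 1056.2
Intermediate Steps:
x = 3
(35 + x)*√(8 + 15) + 874 = (35 + 3)*√(8 + 15) + 874 = 38*√23 + 874 = 874 + 38*√23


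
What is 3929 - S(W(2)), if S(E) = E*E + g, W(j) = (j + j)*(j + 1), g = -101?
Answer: 3886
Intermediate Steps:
W(j) = 2*j*(1 + j) (W(j) = (2*j)*(1 + j) = 2*j*(1 + j))
S(E) = -101 + E² (S(E) = E*E - 101 = E² - 101 = -101 + E²)
3929 - S(W(2)) = 3929 - (-101 + (2*2*(1 + 2))²) = 3929 - (-101 + (2*2*3)²) = 3929 - (-101 + 12²) = 3929 - (-101 + 144) = 3929 - 1*43 = 3929 - 43 = 3886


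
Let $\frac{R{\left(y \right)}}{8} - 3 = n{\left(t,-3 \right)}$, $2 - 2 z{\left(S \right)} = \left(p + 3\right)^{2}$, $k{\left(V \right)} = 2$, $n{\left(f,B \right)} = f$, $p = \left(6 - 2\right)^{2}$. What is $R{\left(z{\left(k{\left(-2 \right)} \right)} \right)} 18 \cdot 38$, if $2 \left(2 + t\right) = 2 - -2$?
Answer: $16416$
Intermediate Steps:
$t = 0$ ($t = -2 + \frac{2 - -2}{2} = -2 + \frac{2 + 2}{2} = -2 + \frac{1}{2} \cdot 4 = -2 + 2 = 0$)
$p = 16$ ($p = 4^{2} = 16$)
$z{\left(S \right)} = - \frac{359}{2}$ ($z{\left(S \right)} = 1 - \frac{\left(16 + 3\right)^{2}}{2} = 1 - \frac{19^{2}}{2} = 1 - \frac{361}{2} = - \frac{359}{2}$)
$R{\left(y \right)} = 24$ ($R{\left(y \right)} = 24 + 8 \cdot 0 = 24 + 0 = 24$)
$R{\left(z{\left(k{\left(-2 \right)} \right)} \right)} 18 \cdot 38 = 24 \cdot 18 \cdot 38 = 24 \cdot 684 = 16416$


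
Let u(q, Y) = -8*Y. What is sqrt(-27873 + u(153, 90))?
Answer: 9*I*sqrt(353) ≈ 169.09*I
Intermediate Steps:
sqrt(-27873 + u(153, 90)) = sqrt(-27873 - 8*90) = sqrt(-27873 - 720) = sqrt(-28593) = 9*I*sqrt(353)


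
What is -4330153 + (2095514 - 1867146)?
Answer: -4101785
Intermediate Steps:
-4330153 + (2095514 - 1867146) = -4330153 + 228368 = -4101785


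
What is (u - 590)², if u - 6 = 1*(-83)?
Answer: 444889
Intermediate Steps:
u = -77 (u = 6 + 1*(-83) = 6 - 83 = -77)
(u - 590)² = (-77 - 590)² = (-667)² = 444889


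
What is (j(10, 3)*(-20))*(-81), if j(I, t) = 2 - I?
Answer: -12960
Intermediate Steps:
(j(10, 3)*(-20))*(-81) = ((2 - 1*10)*(-20))*(-81) = ((2 - 10)*(-20))*(-81) = -8*(-20)*(-81) = 160*(-81) = -12960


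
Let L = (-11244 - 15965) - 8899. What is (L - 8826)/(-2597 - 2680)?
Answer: 14978/1759 ≈ 8.5151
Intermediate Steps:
L = -36108 (L = -27209 - 8899 = -36108)
(L - 8826)/(-2597 - 2680) = (-36108 - 8826)/(-2597 - 2680) = -44934/(-5277) = -44934*(-1/5277) = 14978/1759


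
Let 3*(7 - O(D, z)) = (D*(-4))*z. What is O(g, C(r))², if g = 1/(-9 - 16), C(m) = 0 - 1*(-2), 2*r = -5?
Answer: 267289/5625 ≈ 47.518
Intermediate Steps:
r = -5/2 (r = (½)*(-5) = -5/2 ≈ -2.5000)
C(m) = 2 (C(m) = 0 + 2 = 2)
g = -1/25 (g = 1/(-25) = -1/25 ≈ -0.040000)
O(D, z) = 7 + 4*D*z/3 (O(D, z) = 7 - D*(-4)*z/3 = 7 - (-4*D)*z/3 = 7 - (-4)*D*z/3 = 7 + 4*D*z/3)
O(g, C(r))² = (7 + (4/3)*(-1/25)*2)² = (7 - 8/75)² = (517/75)² = 267289/5625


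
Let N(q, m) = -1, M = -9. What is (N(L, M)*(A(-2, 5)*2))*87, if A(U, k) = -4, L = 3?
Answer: 696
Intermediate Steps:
(N(L, M)*(A(-2, 5)*2))*87 = -(-4)*2*87 = -1*(-8)*87 = 8*87 = 696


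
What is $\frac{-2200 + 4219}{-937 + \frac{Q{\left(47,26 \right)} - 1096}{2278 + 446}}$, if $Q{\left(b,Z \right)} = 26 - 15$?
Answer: $- \frac{5499756}{2553473} \approx -2.1538$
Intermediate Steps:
$Q{\left(b,Z \right)} = 11$ ($Q{\left(b,Z \right)} = 26 - 15 = 11$)
$\frac{-2200 + 4219}{-937 + \frac{Q{\left(47,26 \right)} - 1096}{2278 + 446}} = \frac{-2200 + 4219}{-937 + \frac{11 - 1096}{2278 + 446}} = \frac{2019}{-937 - \frac{1085}{2724}} = \frac{2019}{- \frac{2553473}{2724}} = 2019 \left(- \frac{2724}{2553473}\right) = - \frac{5499756}{2553473}$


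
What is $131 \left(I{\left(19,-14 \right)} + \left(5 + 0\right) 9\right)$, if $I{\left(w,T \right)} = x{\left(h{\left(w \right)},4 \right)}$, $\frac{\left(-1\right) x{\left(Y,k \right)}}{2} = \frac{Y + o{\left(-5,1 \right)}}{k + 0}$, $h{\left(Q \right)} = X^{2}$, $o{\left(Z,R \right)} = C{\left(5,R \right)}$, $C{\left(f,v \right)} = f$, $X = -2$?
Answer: $\frac{10611}{2} \approx 5305.5$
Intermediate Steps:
$o{\left(Z,R \right)} = 5$
$h{\left(Q \right)} = 4$ ($h{\left(Q \right)} = \left(-2\right)^{2} = 4$)
$x{\left(Y,k \right)} = - \frac{2 \left(5 + Y\right)}{k}$ ($x{\left(Y,k \right)} = - 2 \frac{Y + 5}{k + 0} = - 2 \frac{5 + Y}{k} = - \frac{2 \left(5 + Y\right)}{k}$)
$I{\left(w,T \right)} = - \frac{9}{2}$ ($I{\left(w,T \right)} = \frac{2 \left(-5 - 4\right)}{4} = 2 \cdot \frac{1}{4} \left(-5 - 4\right) = 2 \cdot \frac{1}{4} \left(-9\right) = - \frac{9}{2}$)
$131 \left(I{\left(19,-14 \right)} + \left(5 + 0\right) 9\right) = 131 \left(- \frac{9}{2} + \left(5 + 0\right) 9\right) = 131 \left(- \frac{9}{2} + 5 \cdot 9\right) = 131 \left(- \frac{9}{2} + 45\right) = 131 \cdot \frac{81}{2} = \frac{10611}{2}$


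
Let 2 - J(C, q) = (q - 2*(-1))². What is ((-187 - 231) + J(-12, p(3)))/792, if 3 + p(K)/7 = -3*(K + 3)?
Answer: -7147/264 ≈ -27.072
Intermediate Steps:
p(K) = -84 - 21*K (p(K) = -21 + 7*(-3*(K + 3)) = -21 + 7*(-3*(3 + K)) = -21 + 7*(-9 - 3*K) = -21 + (-63 - 21*K) = -84 - 21*K)
J(C, q) = 2 - (2 + q)² (J(C, q) = 2 - (q - 2*(-1))² = 2 - (q + 2)² = 2 - (2 + q)²)
((-187 - 231) + J(-12, p(3)))/792 = ((-187 - 231) + (2 - (2 + (-84 - 21*3))²))/792 = (-418 + (2 - (2 + (-84 - 63))²))*(1/792) = (-418 + (2 - (2 - 147)²))*(1/792) = (-418 + (2 - 1*(-145)²))*(1/792) = (-418 + (2 - 1*21025))*(1/792) = (-418 + (2 - 21025))*(1/792) = (-418 - 21023)*(1/792) = -21441*1/792 = -7147/264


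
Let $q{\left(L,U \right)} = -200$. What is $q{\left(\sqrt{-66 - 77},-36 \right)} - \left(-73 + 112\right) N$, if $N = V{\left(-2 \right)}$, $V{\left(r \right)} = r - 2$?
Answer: $-44$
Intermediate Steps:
$V{\left(r \right)} = -2 + r$ ($V{\left(r \right)} = r - 2 = -2 + r$)
$N = -4$ ($N = -2 - 2 = -4$)
$q{\left(\sqrt{-66 - 77},-36 \right)} - \left(-73 + 112\right) N = -200 - \left(-73 + 112\right) \left(-4\right) = -200 - 39 \left(-4\right) = -200 - -156 = -200 + 156 = -44$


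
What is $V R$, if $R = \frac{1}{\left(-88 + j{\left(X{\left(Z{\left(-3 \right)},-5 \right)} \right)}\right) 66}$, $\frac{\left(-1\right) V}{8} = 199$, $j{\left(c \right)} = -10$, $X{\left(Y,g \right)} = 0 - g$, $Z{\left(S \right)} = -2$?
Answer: $\frac{398}{1617} \approx 0.24613$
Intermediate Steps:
$X{\left(Y,g \right)} = - g$
$V = -1592$ ($V = \left(-8\right) 199 = -1592$)
$R = - \frac{1}{6468}$ ($R = \frac{1}{\left(-88 - 10\right) 66} = \frac{1}{-98} \cdot \frac{1}{66} = \left(- \frac{1}{98}\right) \frac{1}{66} = - \frac{1}{6468} \approx -0.00015461$)
$V R = \left(-1592\right) \left(- \frac{1}{6468}\right) = \frac{398}{1617}$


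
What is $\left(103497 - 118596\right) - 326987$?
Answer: $-342086$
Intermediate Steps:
$\left(103497 - 118596\right) - 326987 = -15099 - 326987 = -342086$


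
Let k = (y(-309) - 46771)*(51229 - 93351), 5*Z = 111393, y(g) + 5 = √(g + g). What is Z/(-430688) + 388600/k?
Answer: -852261507762343427/16538906723179872160 + 97150*I*√618/23040679178217 ≈ -0.051531 + 1.0482e-7*I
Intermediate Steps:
y(g) = -5 + √2*√g (y(g) = -5 + √(g + g) = -5 + √(2*g) = -5 + √2*√g)
Z = 111393/5 (Z = (⅕)*111393 = 111393/5 ≈ 22279.)
k = 1970298672 - 42122*I*√618 (k = ((-5 + √2*√(-309)) - 46771)*(51229 - 93351) = ((-5 + √2*(I*√309)) - 46771)*(-42122) = ((-5 + I*√618) - 46771)*(-42122) = (-46776 + I*√618)*(-42122) = 1970298672 - 42122*I*√618 ≈ 1.9703e+9 - 1.0471e+6*I)
Z/(-430688) + 388600/k = (111393/5)/(-430688) + 388600/(1970298672 - 42122*I*√618) = (111393/5)*(-1/430688) + 388600/(1970298672 - 42122*I*√618) = -111393/2153440 + 388600/(1970298672 - 42122*I*√618)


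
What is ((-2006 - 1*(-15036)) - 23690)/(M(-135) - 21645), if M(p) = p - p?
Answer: 164/333 ≈ 0.49249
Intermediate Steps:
M(p) = 0
((-2006 - 1*(-15036)) - 23690)/(M(-135) - 21645) = ((-2006 - 1*(-15036)) - 23690)/(0 - 21645) = ((-2006 + 15036) - 23690)/(-21645) = (13030 - 23690)*(-1/21645) = -10660*(-1/21645) = 164/333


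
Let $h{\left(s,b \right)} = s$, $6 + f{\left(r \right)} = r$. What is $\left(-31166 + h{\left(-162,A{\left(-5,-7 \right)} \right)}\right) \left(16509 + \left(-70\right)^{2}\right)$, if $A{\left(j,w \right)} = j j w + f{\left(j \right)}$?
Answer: $-670701152$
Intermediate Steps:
$f{\left(r \right)} = -6 + r$
$A{\left(j,w \right)} = -6 + j + w j^{2}$ ($A{\left(j,w \right)} = j j w + \left(-6 + j\right) = j^{2} w + \left(-6 + j\right) = w j^{2} + \left(-6 + j\right) = -6 + j + w j^{2}$)
$\left(-31166 + h{\left(-162,A{\left(-5,-7 \right)} \right)}\right) \left(16509 + \left(-70\right)^{2}\right) = \left(-31166 - 162\right) \left(16509 + \left(-70\right)^{2}\right) = - 31328 \left(16509 + 4900\right) = \left(-31328\right) 21409 = -670701152$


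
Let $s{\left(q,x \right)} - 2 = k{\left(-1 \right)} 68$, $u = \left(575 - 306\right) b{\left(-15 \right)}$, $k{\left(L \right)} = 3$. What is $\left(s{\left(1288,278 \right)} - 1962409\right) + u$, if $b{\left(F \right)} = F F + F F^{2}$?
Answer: $-2809553$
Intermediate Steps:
$b{\left(F \right)} = F^{2} + F^{3}$
$u = -847350$ ($u = \left(575 - 306\right) \left(-15\right)^{2} \left(1 - 15\right) = 269 \cdot 225 \left(-14\right) = 269 \left(-3150\right) = -847350$)
$s{\left(q,x \right)} = 206$ ($s{\left(q,x \right)} = 2 + 3 \cdot 68 = 2 + 204 = 206$)
$\left(s{\left(1288,278 \right)} - 1962409\right) + u = \left(206 - 1962409\right) - 847350 = -1962203 - 847350 = -2809553$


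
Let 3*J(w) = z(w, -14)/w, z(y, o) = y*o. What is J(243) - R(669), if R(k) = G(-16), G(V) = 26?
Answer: -92/3 ≈ -30.667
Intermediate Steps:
z(y, o) = o*y
R(k) = 26
J(w) = -14/3 (J(w) = ((-14*w)/w)/3 = (⅓)*(-14) = -14/3)
J(243) - R(669) = -14/3 - 1*26 = -14/3 - 26 = -92/3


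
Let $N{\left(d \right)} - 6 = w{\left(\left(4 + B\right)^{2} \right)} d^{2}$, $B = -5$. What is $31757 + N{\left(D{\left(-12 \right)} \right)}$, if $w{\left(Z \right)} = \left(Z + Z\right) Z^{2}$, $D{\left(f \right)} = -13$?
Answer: $32101$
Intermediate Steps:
$w{\left(Z \right)} = 2 Z^{3}$ ($w{\left(Z \right)} = 2 Z Z^{2} = 2 Z^{3}$)
$N{\left(d \right)} = 6 + 2 d^{2}$ ($N{\left(d \right)} = 6 + 2 \left(\left(4 - 5\right)^{2}\right)^{3} d^{2} = 6 + 2 \left(\left(-1\right)^{2}\right)^{3} d^{2} = 6 + 2 \cdot 1^{3} d^{2} = 6 + 2 \cdot 1 d^{2} = 6 + 2 d^{2}$)
$31757 + N{\left(D{\left(-12 \right)} \right)} = 31757 + \left(6 + 2 \left(-13\right)^{2}\right) = 31757 + \left(6 + 2 \cdot 169\right) = 31757 + \left(6 + 338\right) = 31757 + 344 = 32101$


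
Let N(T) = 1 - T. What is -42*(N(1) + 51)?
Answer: -2142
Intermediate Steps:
-42*(N(1) + 51) = -42*((1 - 1*1) + 51) = -42*((1 - 1) + 51) = -42*(0 + 51) = -42*51 = -2142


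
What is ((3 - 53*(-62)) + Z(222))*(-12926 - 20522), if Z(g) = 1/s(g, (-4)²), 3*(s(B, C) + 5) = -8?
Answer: -2530140512/23 ≈ -1.1001e+8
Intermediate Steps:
s(B, C) = -23/3 (s(B, C) = -5 + (⅓)*(-8) = -5 - 8/3 = -23/3)
Z(g) = -3/23 (Z(g) = 1/(-23/3) = -3/23)
((3 - 53*(-62)) + Z(222))*(-12926 - 20522) = ((3 - 53*(-62)) - 3/23)*(-12926 - 20522) = ((3 + 3286) - 3/23)*(-33448) = (3289 - 3/23)*(-33448) = (75644/23)*(-33448) = -2530140512/23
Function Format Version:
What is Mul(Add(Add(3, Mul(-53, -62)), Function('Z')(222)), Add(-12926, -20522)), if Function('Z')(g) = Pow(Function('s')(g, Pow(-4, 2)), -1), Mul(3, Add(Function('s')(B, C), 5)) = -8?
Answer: Rational(-2530140512, 23) ≈ -1.1001e+8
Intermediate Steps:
Function('s')(B, C) = Rational(-23, 3) (Function('s')(B, C) = Add(-5, Mul(Rational(1, 3), -8)) = Add(-5, Rational(-8, 3)) = Rational(-23, 3))
Function('Z')(g) = Rational(-3, 23) (Function('Z')(g) = Pow(Rational(-23, 3), -1) = Rational(-3, 23))
Mul(Add(Add(3, Mul(-53, -62)), Function('Z')(222)), Add(-12926, -20522)) = Mul(Add(Add(3, Mul(-53, -62)), Rational(-3, 23)), Add(-12926, -20522)) = Mul(Add(Add(3, 3286), Rational(-3, 23)), -33448) = Mul(Add(3289, Rational(-3, 23)), -33448) = Mul(Rational(75644, 23), -33448) = Rational(-2530140512, 23)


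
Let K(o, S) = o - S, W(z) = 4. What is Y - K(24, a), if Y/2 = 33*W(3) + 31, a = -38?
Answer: 264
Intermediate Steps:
Y = 326 (Y = 2*(33*4 + 31) = 2*(132 + 31) = 2*163 = 326)
Y - K(24, a) = 326 - (24 - 1*(-38)) = 326 - (24 + 38) = 326 - 1*62 = 326 - 62 = 264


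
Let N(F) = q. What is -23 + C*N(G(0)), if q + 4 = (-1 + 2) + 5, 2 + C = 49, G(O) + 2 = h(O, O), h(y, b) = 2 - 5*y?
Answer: 71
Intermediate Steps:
G(O) = -5*O (G(O) = -2 + (2 - 5*O) = -5*O)
C = 47 (C = -2 + 49 = 47)
q = 2 (q = -4 + ((-1 + 2) + 5) = -4 + (1 + 5) = -4 + 6 = 2)
N(F) = 2
-23 + C*N(G(0)) = -23 + 47*2 = -23 + 94 = 71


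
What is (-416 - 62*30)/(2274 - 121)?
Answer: -2276/2153 ≈ -1.0571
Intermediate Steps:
(-416 - 62*30)/(2274 - 121) = (-416 - 1860)/2153 = -2276*1/2153 = -2276/2153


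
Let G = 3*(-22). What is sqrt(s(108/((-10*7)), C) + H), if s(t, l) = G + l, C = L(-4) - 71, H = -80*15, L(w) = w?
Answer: 3*I*sqrt(149) ≈ 36.62*I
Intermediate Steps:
H = -1200
G = -66
C = -75 (C = -4 - 71 = -75)
s(t, l) = -66 + l
sqrt(s(108/((-10*7)), C) + H) = sqrt((-66 - 75) - 1200) = sqrt(-141 - 1200) = sqrt(-1341) = 3*I*sqrt(149)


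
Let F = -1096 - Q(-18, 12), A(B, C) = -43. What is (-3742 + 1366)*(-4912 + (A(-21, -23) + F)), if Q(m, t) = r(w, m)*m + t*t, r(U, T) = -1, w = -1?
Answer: 14762088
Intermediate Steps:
Q(m, t) = t**2 - m (Q(m, t) = -m + t*t = -m + t**2 = t**2 - m)
F = -1258 (F = -1096 - (12**2 - 1*(-18)) = -1096 - (144 + 18) = -1096 - 1*162 = -1096 - 162 = -1258)
(-3742 + 1366)*(-4912 + (A(-21, -23) + F)) = (-3742 + 1366)*(-4912 + (-43 - 1258)) = -2376*(-4912 - 1301) = -2376*(-6213) = 14762088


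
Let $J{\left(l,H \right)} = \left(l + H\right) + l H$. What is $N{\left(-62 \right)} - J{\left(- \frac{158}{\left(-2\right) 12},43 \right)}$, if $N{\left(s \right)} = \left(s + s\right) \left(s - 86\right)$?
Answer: $\frac{54058}{3} \approx 18019.0$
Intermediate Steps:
$N{\left(s \right)} = 2 s \left(-86 + s\right)$
$J{\left(l,H \right)} = H + l + H l$ ($J{\left(l,H \right)} = \left(H + l\right) + H l = H + l + H l$)
$N{\left(-62 \right)} - J{\left(- \frac{158}{\left(-2\right) 12},43 \right)} = 2 \left(-62\right) \left(-86 - 62\right) - \left(43 - \frac{158}{\left(-2\right) 12} + 43 \left(- \frac{158}{\left(-2\right) 12}\right)\right) = 2 \left(-62\right) \left(-148\right) - \left(43 - \frac{158}{-24} + 43 \left(- \frac{158}{-24}\right)\right) = 18352 - \left(43 - - \frac{79}{12} + 43 \left(\left(-158\right) \left(- \frac{1}{24}\right)\right)\right) = 18352 - \left(43 + \frac{79}{12} + 43 \cdot \frac{79}{12}\right) = 18352 - \left(43 + \frac{79}{12} + \frac{3397}{12}\right) = 18352 - \frac{998}{3} = \frac{54058}{3}$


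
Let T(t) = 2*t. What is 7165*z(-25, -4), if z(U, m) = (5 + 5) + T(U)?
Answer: -286600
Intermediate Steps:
z(U, m) = 10 + 2*U (z(U, m) = (5 + 5) + 2*U = 10 + 2*U)
7165*z(-25, -4) = 7165*(10 + 2*(-25)) = 7165*(10 - 50) = 7165*(-40) = -286600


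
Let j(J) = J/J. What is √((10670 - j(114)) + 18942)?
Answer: √29611 ≈ 172.08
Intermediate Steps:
j(J) = 1
√((10670 - j(114)) + 18942) = √((10670 - 1*1) + 18942) = √((10670 - 1) + 18942) = √(10669 + 18942) = √29611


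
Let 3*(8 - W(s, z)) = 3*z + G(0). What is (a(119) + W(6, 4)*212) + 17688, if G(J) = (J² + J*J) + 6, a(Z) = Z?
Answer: 18231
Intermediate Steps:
G(J) = 6 + 2*J² (G(J) = (J² + J²) + 6 = 2*J² + 6 = 6 + 2*J²)
W(s, z) = 6 - z (W(s, z) = 8 - (3*z + (6 + 2*0²))/3 = 8 - (3*z + (6 + 2*0))/3 = 8 - (3*z + (6 + 0))/3 = 8 - (3*z + 6)/3 = 8 - (6 + 3*z)/3 = 8 + (-2 - z) = 6 - z)
(a(119) + W(6, 4)*212) + 17688 = (119 + (6 - 1*4)*212) + 17688 = (119 + (6 - 4)*212) + 17688 = (119 + 2*212) + 17688 = (119 + 424) + 17688 = 543 + 17688 = 18231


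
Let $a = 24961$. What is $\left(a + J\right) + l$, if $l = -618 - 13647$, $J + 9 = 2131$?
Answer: $12818$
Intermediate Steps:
$J = 2122$ ($J = -9 + 2131 = 2122$)
$l = -14265$ ($l = -618 - 13647 = -14265$)
$\left(a + J\right) + l = \left(24961 + 2122\right) - 14265 = 27083 - 14265 = 12818$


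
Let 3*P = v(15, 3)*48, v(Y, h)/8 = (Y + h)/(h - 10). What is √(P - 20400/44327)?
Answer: 4*I*√1983371321757/310289 ≈ 18.155*I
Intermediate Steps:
v(Y, h) = 8*(Y + h)/(-10 + h) (v(Y, h) = 8*((Y + h)/(h - 10)) = 8*((Y + h)/(-10 + h)) = 8*(Y + h)/(-10 + h))
P = -2304/7 (P = ((8*(15 + 3)/(-10 + 3))*48)/3 = ((8*18/(-7))*48)/3 = ((8*(-⅐)*18)*48)/3 = (-144/7*48)/3 = (⅓)*(-6912/7) = -2304/7 ≈ -329.14)
√(P - 20400/44327) = √(-2304/7 - 20400/44327) = √(-102272208/310289) = 4*I*√1983371321757/310289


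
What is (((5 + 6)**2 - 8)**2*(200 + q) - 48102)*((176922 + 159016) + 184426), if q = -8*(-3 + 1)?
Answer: 1410187480728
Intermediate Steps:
q = 16 (q = -8*(-2) = 16)
(((5 + 6)**2 - 8)**2*(200 + q) - 48102)*((176922 + 159016) + 184426) = (((5 + 6)**2 - 8)**2*(200 + 16) - 48102)*((176922 + 159016) + 184426) = ((11**2 - 8)**2*216 - 48102)*(335938 + 184426) = ((121 - 8)**2*216 - 48102)*520364 = (113**2*216 - 48102)*520364 = (12769*216 - 48102)*520364 = (2758104 - 48102)*520364 = 2710002*520364 = 1410187480728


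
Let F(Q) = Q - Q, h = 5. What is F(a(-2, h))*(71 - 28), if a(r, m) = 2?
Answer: 0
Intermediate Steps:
F(Q) = 0
F(a(-2, h))*(71 - 28) = 0*(71 - 28) = 0*43 = 0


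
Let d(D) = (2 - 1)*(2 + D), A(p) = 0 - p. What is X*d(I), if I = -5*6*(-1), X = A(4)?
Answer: -128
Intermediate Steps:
A(p) = -p
X = -4 (X = -1*4 = -4)
I = 30 (I = -30*(-1) = 30)
d(D) = 2 + D (d(D) = 1*(2 + D) = 2 + D)
X*d(I) = -4*(2 + 30) = -4*32 = -128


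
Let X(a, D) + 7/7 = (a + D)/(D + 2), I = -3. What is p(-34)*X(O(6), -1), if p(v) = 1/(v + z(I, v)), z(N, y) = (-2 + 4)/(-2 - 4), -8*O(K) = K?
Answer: 33/412 ≈ 0.080097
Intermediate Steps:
O(K) = -K/8
z(N, y) = -1/3 (z(N, y) = 2/(-6) = 2*(-1/6) = -1/3)
X(a, D) = -1 + (D + a)/(2 + D) (X(a, D) = -1 + (a + D)/(D + 2) = -1 + (D + a)/(2 + D))
p(v) = 1/(-1/3 + v) (p(v) = 1/(v - 1/3) = 1/(-1/3 + v))
p(-34)*X(O(6), -1) = (3/(-1 + 3*(-34)))*((-2 - 1/8*6)/(2 - 1)) = (3/(-1 - 102))*((-2 - 3/4)/1) = (3/(-103))*(1*(-11/4)) = (3*(-1/103))*(-11/4) = -3/103*(-11/4) = 33/412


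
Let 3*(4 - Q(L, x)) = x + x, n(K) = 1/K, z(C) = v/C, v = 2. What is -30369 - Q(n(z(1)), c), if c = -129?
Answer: -30459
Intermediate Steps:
z(C) = 2/C
Q(L, x) = 4 - 2*x/3 (Q(L, x) = 4 - (x + x)/3 = 4 - 2*x/3)
-30369 - Q(n(z(1)), c) = -30369 - (4 - ⅔*(-129)) = -30369 - (4 + 86) = -30369 - 1*90 = -30369 - 90 = -30459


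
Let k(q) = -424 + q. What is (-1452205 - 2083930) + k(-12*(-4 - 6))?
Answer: -3536439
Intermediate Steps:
(-1452205 - 2083930) + k(-12*(-4 - 6)) = (-1452205 - 2083930) + (-424 - 12*(-4 - 6)) = -3536135 + (-424 - 12*(-10)) = -3536135 + (-424 + 120) = -3536135 - 304 = -3536439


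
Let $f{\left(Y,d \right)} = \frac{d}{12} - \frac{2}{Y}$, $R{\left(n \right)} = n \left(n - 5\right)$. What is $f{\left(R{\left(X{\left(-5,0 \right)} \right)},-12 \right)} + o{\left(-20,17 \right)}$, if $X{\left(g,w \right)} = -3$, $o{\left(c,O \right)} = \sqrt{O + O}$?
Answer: $- \frac{13}{12} + \sqrt{34} \approx 4.7476$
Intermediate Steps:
$o{\left(c,O \right)} = \sqrt{2} \sqrt{O}$ ($o{\left(c,O \right)} = \sqrt{2 O} = \sqrt{2} \sqrt{O}$)
$R{\left(n \right)} = n \left(-5 + n\right)$
$f{\left(Y,d \right)} = - \frac{2}{Y} + \frac{d}{12}$ ($f{\left(Y,d \right)} = d \frac{1}{12} - \frac{2}{Y} = \frac{d}{12} - \frac{2}{Y} = - \frac{2}{Y} + \frac{d}{12}$)
$f{\left(R{\left(X{\left(-5,0 \right)} \right)},-12 \right)} + o{\left(-20,17 \right)} = \left(- \frac{2}{\left(-3\right) \left(-5 - 3\right)} + \frac{1}{12} \left(-12\right)\right) + \sqrt{2} \sqrt{17} = \left(- \frac{2}{\left(-3\right) \left(-8\right)} - 1\right) + \sqrt{34} = \left(- \frac{2}{24} - 1\right) + \sqrt{34} = \left(\left(-2\right) \frac{1}{24} - 1\right) + \sqrt{34} = \left(- \frac{1}{12} - 1\right) + \sqrt{34} = - \frac{13}{12} + \sqrt{34}$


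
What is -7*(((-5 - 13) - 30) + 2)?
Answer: 322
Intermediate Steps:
-7*(((-5 - 13) - 30) + 2) = -7*((-18 - 30) + 2) = -7*(-48 + 2) = -7*(-46) = 322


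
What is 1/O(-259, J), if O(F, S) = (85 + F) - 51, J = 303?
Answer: -1/225 ≈ -0.0044444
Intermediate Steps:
O(F, S) = 34 + F
1/O(-259, J) = 1/(34 - 259) = 1/(-225) = -1/225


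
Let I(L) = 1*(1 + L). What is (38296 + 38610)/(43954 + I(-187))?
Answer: 38453/21884 ≈ 1.7571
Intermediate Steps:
I(L) = 1 + L
(38296 + 38610)/(43954 + I(-187)) = (38296 + 38610)/(43954 + (1 - 187)) = 76906/(43954 - 186) = 76906/43768 = 76906*(1/43768) = 38453/21884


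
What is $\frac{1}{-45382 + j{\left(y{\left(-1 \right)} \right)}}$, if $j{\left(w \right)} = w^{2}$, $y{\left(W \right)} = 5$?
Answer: $- \frac{1}{45357} \approx -2.2047 \cdot 10^{-5}$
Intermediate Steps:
$\frac{1}{-45382 + j{\left(y{\left(-1 \right)} \right)}} = \frac{1}{-45382 + 5^{2}} = \frac{1}{-45382 + 25} = \frac{1}{-45357} = - \frac{1}{45357}$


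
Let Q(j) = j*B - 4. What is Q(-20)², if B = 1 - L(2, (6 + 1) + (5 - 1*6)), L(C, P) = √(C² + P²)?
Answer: 16576 - 1920*√10 ≈ 10504.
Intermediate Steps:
B = 1 - 2*√10 (B = 1 - √(2² + ((6 + 1) + (5 - 1*6))²) = 1 - √(4 + (7 + (5 - 6))²) = 1 - √(4 + (7 - 1)²) = 1 - √(4 + 6²) = 1 - √(4 + 36) = 1 - √40 = 1 - 2*√10 ≈ -5.3246)
Q(j) = -4 + j*(1 - 2*√10) (Q(j) = j*(1 - 2*√10) - 4 = -4 + j*(1 - 2*√10))
Q(-20)² = (-4 - 20*(1 - 2*√10))² = (-4 + (-20 + 40*√10))² = (-24 + 40*√10)²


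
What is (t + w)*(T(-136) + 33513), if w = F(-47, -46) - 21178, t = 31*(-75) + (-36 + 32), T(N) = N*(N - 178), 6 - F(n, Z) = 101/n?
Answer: -84177560782/47 ≈ -1.7910e+9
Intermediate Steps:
F(n, Z) = 6 - 101/n
T(N) = N*(-178 + N)
t = -2329 (t = -2325 - 4 = -2329)
w = -994983/47 (w = (6 - 101/(-47)) - 21178 = (6 - 101*(-1/47)) - 21178 = (6 + 101/47) - 21178 = 383/47 - 21178 = -994983/47 ≈ -21170.)
(t + w)*(T(-136) + 33513) = (-2329 - 994983/47)*(-136*(-178 - 136) + 33513) = -1104446*(-136*(-314) + 33513)/47 = -1104446*(42704 + 33513)/47 = -1104446/47*76217 = -84177560782/47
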